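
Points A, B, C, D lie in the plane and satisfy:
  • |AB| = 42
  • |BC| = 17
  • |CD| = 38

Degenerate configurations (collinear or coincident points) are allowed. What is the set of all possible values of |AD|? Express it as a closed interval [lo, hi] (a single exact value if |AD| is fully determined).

|AB| ∈ {42}
|BC| ∈ {17}
|CD| ∈ {38}
|AC| ∈ [25, 59]
|BD| ∈ [21, 55]
|AD| ∈ [0, 97]

|AD| ∈ [0, 97]  (≈ [0.0000, 97.0000])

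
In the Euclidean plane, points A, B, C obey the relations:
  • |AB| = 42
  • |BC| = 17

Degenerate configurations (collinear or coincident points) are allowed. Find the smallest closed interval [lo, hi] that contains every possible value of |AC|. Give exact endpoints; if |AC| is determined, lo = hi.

|AB| ∈ {42}
|BC| ∈ {17}
|AC| ∈ [25, 59]

|AC| ∈ [25, 59]  (≈ [25.0000, 59.0000])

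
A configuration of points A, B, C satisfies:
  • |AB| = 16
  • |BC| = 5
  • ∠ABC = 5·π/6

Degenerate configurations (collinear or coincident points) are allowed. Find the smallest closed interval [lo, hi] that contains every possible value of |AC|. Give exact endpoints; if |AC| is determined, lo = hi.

|AC| = √(80·√(3) + 281)  (≈ 20.4833)

|AB| ∈ {16}
|BC| ∈ {5}
|AC| ∈ {√(80·√(3) + 281)}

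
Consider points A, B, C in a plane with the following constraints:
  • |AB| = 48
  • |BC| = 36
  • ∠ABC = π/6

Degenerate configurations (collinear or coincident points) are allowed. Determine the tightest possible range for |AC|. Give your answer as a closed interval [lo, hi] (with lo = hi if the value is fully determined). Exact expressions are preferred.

|AC| = 12·√(25 - 12·√(3))  (≈ 24.6377)

|AB| ∈ {48}
|BC| ∈ {36}
|AC| ∈ {12·√(25 - 12·√(3))}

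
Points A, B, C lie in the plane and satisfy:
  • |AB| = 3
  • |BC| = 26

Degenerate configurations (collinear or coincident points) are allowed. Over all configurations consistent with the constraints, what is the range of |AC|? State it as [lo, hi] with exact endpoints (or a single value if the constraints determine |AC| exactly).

|AC| ∈ [23, 29]  (≈ [23.0000, 29.0000])

|AB| ∈ {3}
|BC| ∈ {26}
|AC| ∈ [23, 29]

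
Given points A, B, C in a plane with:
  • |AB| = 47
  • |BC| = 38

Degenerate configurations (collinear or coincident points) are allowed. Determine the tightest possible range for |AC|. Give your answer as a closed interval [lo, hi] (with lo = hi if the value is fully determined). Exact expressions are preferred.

|AB| ∈ {47}
|BC| ∈ {38}
|AC| ∈ [9, 85]

|AC| ∈ [9, 85]  (≈ [9.0000, 85.0000])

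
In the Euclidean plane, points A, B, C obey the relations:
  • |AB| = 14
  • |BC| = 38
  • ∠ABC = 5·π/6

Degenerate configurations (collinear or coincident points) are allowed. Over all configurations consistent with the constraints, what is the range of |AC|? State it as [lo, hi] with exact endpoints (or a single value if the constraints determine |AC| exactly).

|AC| = 2·√(133·√(3) + 410)  (≈ 50.6108)

|AB| ∈ {14}
|BC| ∈ {38}
|AC| ∈ {2·√(133·√(3) + 410)}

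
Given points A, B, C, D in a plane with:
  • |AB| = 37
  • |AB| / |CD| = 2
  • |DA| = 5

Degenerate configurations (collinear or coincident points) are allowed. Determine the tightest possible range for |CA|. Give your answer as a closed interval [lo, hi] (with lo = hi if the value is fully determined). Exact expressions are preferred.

|CA| ∈ [27/2, 47/2]  (≈ [13.5000, 23.5000])

|AB| ∈ {37}
|AD| ∈ {5}
|CD| ∈ {37/2}
|BD| ∈ [32, 42]
|AC| ∈ [27/2, 47/2]
|BC| ∈ [27/2, 121/2]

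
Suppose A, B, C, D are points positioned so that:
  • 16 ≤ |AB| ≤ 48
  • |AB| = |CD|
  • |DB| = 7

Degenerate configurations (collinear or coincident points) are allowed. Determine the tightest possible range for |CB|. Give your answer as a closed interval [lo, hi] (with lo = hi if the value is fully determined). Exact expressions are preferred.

|CB| ∈ [9, 55]  (≈ [9.0000, 55.0000])

|AB| ∈ [16, 48]
|BD| ∈ {7}
|CD| ∈ [16, 48]
|AD| ∈ [9, 55]
|BC| ∈ [9, 55]
|AC| ∈ [0, 103]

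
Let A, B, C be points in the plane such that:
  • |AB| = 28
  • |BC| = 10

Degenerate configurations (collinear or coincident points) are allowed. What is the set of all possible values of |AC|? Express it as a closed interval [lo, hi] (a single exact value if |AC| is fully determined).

|AB| ∈ {28}
|BC| ∈ {10}
|AC| ∈ [18, 38]

|AC| ∈ [18, 38]  (≈ [18.0000, 38.0000])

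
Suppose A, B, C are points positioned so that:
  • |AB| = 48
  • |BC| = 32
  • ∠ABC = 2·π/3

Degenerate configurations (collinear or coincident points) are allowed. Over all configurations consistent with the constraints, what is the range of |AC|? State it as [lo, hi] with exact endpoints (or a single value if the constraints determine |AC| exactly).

|AB| ∈ {48}
|BC| ∈ {32}
|AC| ∈ {16·√(19)}

|AC| = 16·√(19)  (≈ 69.7424)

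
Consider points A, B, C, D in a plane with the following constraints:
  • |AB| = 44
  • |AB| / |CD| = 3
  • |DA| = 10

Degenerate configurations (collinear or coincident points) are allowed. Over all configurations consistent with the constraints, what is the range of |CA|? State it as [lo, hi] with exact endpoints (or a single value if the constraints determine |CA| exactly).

|AB| ∈ {44}
|AD| ∈ {10}
|CD| ∈ {44/3}
|BD| ∈ [34, 54]
|AC| ∈ [14/3, 74/3]
|BC| ∈ [58/3, 206/3]

|CA| ∈ [14/3, 74/3]  (≈ [4.6667, 24.6667])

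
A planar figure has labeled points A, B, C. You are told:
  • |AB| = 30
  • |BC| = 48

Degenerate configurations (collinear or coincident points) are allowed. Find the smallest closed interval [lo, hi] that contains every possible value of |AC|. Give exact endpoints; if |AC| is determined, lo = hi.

|AC| ∈ [18, 78]  (≈ [18.0000, 78.0000])

|AB| ∈ {30}
|BC| ∈ {48}
|AC| ∈ [18, 78]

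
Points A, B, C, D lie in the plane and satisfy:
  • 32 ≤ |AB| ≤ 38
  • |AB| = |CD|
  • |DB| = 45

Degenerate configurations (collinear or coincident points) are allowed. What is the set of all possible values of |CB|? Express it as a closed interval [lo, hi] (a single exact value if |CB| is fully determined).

|AB| ∈ [32, 38]
|BD| ∈ {45}
|CD| ∈ [32, 38]
|AD| ∈ [7, 83]
|BC| ∈ [7, 83]
|AC| ∈ [0, 121]

|CB| ∈ [7, 83]  (≈ [7.0000, 83.0000])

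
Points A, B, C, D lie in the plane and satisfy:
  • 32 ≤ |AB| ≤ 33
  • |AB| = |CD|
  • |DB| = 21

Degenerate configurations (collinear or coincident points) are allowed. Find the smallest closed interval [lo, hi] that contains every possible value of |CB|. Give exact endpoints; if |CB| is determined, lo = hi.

|CB| ∈ [11, 54]  (≈ [11.0000, 54.0000])

|AB| ∈ [32, 33]
|BD| ∈ {21}
|CD| ∈ [32, 33]
|AD| ∈ [11, 54]
|BC| ∈ [11, 54]
|AC| ∈ [0, 87]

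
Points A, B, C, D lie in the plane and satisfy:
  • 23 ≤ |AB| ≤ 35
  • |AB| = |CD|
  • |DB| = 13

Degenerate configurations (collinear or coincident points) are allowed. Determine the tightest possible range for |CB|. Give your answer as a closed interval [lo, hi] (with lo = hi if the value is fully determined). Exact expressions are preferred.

|AB| ∈ [23, 35]
|BD| ∈ {13}
|CD| ∈ [23, 35]
|AD| ∈ [10, 48]
|BC| ∈ [10, 48]
|AC| ∈ [0, 83]

|CB| ∈ [10, 48]  (≈ [10.0000, 48.0000])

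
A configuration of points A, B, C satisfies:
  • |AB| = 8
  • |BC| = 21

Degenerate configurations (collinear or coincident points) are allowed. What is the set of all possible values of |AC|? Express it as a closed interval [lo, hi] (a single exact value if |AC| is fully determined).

|AC| ∈ [13, 29]  (≈ [13.0000, 29.0000])

|AB| ∈ {8}
|BC| ∈ {21}
|AC| ∈ [13, 29]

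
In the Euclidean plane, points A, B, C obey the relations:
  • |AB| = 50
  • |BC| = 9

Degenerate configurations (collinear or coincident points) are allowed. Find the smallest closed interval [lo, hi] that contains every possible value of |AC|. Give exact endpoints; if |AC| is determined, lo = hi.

|AC| ∈ [41, 59]  (≈ [41.0000, 59.0000])

|AB| ∈ {50}
|BC| ∈ {9}
|AC| ∈ [41, 59]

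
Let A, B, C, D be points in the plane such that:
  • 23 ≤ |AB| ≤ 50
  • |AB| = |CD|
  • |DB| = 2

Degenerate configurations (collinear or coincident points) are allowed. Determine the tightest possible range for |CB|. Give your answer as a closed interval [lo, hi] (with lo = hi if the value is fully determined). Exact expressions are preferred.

|CB| ∈ [21, 52]  (≈ [21.0000, 52.0000])

|AB| ∈ [23, 50]
|BD| ∈ {2}
|CD| ∈ [23, 50]
|AD| ∈ [21, 52]
|BC| ∈ [21, 52]
|AC| ∈ [0, 102]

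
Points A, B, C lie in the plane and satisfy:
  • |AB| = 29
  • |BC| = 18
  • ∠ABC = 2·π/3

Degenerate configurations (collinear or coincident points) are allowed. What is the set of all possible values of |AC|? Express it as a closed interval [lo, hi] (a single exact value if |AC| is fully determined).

|AC| = √(1687)  (≈ 41.0731)

|AB| ∈ {29}
|BC| ∈ {18}
|AC| ∈ {√(1687)}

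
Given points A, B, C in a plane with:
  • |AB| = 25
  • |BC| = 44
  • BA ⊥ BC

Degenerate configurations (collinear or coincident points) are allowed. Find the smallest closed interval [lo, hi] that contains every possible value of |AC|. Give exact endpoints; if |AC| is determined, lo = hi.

|AB| ∈ {25}
|BC| ∈ {44}
|AC| ∈ {√(2561)}

|AC| = √(2561)  (≈ 50.6063)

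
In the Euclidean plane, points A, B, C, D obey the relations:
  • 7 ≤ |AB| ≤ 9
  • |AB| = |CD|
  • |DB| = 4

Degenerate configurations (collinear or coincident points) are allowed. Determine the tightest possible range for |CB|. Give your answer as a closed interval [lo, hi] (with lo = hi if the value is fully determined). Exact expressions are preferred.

|AB| ∈ [7, 9]
|BD| ∈ {4}
|CD| ∈ [7, 9]
|AD| ∈ [3, 13]
|BC| ∈ [3, 13]
|AC| ∈ [0, 22]

|CB| ∈ [3, 13]  (≈ [3.0000, 13.0000])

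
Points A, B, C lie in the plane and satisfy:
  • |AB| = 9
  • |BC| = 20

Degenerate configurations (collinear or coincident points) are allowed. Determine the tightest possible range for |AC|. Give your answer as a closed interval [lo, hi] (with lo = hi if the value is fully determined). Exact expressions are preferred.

|AC| ∈ [11, 29]  (≈ [11.0000, 29.0000])

|AB| ∈ {9}
|BC| ∈ {20}
|AC| ∈ [11, 29]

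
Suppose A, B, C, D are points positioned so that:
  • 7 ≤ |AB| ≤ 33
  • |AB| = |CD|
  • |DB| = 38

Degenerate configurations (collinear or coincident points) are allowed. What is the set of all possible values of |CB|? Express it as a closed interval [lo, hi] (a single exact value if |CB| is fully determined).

|AB| ∈ [7, 33]
|BD| ∈ {38}
|CD| ∈ [7, 33]
|AD| ∈ [5, 71]
|BC| ∈ [5, 71]
|AC| ∈ [0, 104]

|CB| ∈ [5, 71]  (≈ [5.0000, 71.0000])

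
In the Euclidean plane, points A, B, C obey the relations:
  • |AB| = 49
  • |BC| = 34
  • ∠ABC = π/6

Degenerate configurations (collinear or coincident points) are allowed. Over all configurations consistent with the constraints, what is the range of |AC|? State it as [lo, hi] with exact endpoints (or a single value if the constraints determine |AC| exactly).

|AC| = √(3557 - 1666·√(3))  (≈ 25.9115)

|AB| ∈ {49}
|BC| ∈ {34}
|AC| ∈ {√(3557 - 1666·√(3))}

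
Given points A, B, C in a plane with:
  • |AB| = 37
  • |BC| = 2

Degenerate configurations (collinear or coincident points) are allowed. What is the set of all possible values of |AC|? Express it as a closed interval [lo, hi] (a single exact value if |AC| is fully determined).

|AC| ∈ [35, 39]  (≈ [35.0000, 39.0000])

|AB| ∈ {37}
|BC| ∈ {2}
|AC| ∈ [35, 39]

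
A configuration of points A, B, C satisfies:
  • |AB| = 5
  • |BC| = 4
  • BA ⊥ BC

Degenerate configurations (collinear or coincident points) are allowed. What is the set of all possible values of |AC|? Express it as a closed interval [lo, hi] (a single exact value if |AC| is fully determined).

|AC| = √(41)  (≈ 6.4031)

|AB| ∈ {5}
|BC| ∈ {4}
|AC| ∈ {√(41)}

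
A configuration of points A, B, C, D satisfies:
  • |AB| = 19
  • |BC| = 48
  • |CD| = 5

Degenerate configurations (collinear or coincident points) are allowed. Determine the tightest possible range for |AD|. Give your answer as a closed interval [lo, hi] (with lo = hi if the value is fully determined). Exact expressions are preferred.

|AB| ∈ {19}
|BC| ∈ {48}
|CD| ∈ {5}
|AC| ∈ [29, 67]
|BD| ∈ [43, 53]
|AD| ∈ [24, 72]

|AD| ∈ [24, 72]  (≈ [24.0000, 72.0000])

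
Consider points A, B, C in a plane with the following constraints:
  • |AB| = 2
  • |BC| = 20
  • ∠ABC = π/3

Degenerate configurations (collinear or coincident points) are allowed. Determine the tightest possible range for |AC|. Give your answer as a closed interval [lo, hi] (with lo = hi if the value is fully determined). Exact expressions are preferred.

|AC| = 2·√(91)  (≈ 19.0788)

|AB| ∈ {2}
|BC| ∈ {20}
|AC| ∈ {2·√(91)}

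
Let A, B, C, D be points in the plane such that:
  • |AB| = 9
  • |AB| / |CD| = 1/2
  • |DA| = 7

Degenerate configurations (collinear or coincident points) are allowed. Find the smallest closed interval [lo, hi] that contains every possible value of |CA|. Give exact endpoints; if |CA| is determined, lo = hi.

|AB| ∈ {9}
|AD| ∈ {7}
|CD| ∈ {18}
|BD| ∈ [2, 16]
|AC| ∈ [11, 25]
|BC| ∈ [2, 34]

|CA| ∈ [11, 25]  (≈ [11.0000, 25.0000])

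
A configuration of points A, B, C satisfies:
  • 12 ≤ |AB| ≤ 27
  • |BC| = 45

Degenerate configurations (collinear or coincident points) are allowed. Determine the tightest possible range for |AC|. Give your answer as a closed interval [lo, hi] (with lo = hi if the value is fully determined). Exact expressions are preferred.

|AB| ∈ [12, 27]
|BC| ∈ {45}
|AC| ∈ [18, 72]

|AC| ∈ [18, 72]  (≈ [18.0000, 72.0000])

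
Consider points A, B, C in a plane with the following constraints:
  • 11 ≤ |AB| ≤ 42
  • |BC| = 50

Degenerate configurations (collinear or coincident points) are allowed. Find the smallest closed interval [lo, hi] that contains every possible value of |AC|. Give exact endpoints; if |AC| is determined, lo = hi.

|AC| ∈ [8, 92]  (≈ [8.0000, 92.0000])

|AB| ∈ [11, 42]
|BC| ∈ {50}
|AC| ∈ [8, 92]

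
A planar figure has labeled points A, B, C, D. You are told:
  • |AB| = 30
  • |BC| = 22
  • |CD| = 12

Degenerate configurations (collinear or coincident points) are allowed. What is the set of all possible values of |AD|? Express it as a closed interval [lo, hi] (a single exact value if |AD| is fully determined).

|AD| ∈ [0, 64]  (≈ [0.0000, 64.0000])

|AB| ∈ {30}
|BC| ∈ {22}
|CD| ∈ {12}
|AC| ∈ [8, 52]
|BD| ∈ [10, 34]
|AD| ∈ [0, 64]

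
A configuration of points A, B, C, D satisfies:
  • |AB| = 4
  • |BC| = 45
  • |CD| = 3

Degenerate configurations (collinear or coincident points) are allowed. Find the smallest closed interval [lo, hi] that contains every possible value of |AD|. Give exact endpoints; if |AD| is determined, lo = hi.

|AD| ∈ [38, 52]  (≈ [38.0000, 52.0000])

|AB| ∈ {4}
|BC| ∈ {45}
|CD| ∈ {3}
|AC| ∈ [41, 49]
|BD| ∈ [42, 48]
|AD| ∈ [38, 52]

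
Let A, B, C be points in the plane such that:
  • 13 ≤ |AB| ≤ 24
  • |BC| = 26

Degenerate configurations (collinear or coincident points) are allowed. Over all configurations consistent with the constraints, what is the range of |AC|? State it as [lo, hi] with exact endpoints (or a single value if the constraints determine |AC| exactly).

|AC| ∈ [2, 50]  (≈ [2.0000, 50.0000])

|AB| ∈ [13, 24]
|BC| ∈ {26}
|AC| ∈ [2, 50]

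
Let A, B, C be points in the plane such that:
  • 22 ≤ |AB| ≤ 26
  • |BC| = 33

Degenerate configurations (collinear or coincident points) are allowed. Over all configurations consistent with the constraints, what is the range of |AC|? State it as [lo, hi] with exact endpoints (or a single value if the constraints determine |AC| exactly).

|AC| ∈ [7, 59]  (≈ [7.0000, 59.0000])

|AB| ∈ [22, 26]
|BC| ∈ {33}
|AC| ∈ [7, 59]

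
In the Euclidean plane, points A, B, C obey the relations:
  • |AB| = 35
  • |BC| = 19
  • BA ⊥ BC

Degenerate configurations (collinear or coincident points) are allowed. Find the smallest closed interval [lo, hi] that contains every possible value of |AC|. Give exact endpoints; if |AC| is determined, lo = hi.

|AC| = √(1586)  (≈ 39.8246)

|AB| ∈ {35}
|BC| ∈ {19}
|AC| ∈ {√(1586)}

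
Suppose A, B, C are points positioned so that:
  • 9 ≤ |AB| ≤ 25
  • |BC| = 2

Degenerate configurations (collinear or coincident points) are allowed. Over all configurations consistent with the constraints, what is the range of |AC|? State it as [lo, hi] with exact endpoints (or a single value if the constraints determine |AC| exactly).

|AB| ∈ [9, 25]
|BC| ∈ {2}
|AC| ∈ [7, 27]

|AC| ∈ [7, 27]  (≈ [7.0000, 27.0000])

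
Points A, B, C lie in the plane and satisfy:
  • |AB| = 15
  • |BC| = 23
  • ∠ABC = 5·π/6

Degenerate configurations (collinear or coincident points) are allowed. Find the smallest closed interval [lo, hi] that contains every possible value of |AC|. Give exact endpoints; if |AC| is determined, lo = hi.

|AC| = √(345·√(3) + 754)  (≈ 36.7635)

|AB| ∈ {15}
|BC| ∈ {23}
|AC| ∈ {√(345·√(3) + 754)}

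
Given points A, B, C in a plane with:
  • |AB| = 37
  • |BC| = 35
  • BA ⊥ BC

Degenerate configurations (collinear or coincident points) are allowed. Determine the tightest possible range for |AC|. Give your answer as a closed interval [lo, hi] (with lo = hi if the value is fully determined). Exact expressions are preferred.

|AB| ∈ {37}
|BC| ∈ {35}
|AC| ∈ {√(2594)}

|AC| = √(2594)  (≈ 50.9313)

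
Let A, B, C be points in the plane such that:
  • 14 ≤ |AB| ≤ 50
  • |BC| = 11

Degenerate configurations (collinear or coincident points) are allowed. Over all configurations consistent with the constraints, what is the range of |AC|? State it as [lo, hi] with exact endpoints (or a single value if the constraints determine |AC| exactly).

|AC| ∈ [3, 61]  (≈ [3.0000, 61.0000])

|AB| ∈ [14, 50]
|BC| ∈ {11}
|AC| ∈ [3, 61]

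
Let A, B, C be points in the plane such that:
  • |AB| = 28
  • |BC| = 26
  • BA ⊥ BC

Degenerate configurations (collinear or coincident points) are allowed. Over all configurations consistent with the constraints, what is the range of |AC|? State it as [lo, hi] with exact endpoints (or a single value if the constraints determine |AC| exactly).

|AB| ∈ {28}
|BC| ∈ {26}
|AC| ∈ {2·√(365)}

|AC| = 2·√(365)  (≈ 38.2099)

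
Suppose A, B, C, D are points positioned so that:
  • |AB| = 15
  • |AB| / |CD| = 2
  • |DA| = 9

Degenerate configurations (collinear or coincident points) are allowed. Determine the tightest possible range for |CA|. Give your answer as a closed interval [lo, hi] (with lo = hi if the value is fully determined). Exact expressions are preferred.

|CA| ∈ [3/2, 33/2]  (≈ [1.5000, 16.5000])

|AB| ∈ {15}
|AD| ∈ {9}
|CD| ∈ {15/2}
|BD| ∈ [6, 24]
|AC| ∈ [3/2, 33/2]
|BC| ∈ [0, 63/2]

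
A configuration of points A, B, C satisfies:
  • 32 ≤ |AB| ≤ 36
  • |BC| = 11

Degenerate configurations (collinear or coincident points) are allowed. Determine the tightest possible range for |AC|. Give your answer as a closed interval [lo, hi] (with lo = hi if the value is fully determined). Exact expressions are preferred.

|AC| ∈ [21, 47]  (≈ [21.0000, 47.0000])

|AB| ∈ [32, 36]
|BC| ∈ {11}
|AC| ∈ [21, 47]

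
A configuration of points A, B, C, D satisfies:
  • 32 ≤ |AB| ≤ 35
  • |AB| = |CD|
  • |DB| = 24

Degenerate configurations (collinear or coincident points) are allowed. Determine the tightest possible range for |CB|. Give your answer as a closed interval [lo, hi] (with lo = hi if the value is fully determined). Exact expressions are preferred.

|CB| ∈ [8, 59]  (≈ [8.0000, 59.0000])

|AB| ∈ [32, 35]
|BD| ∈ {24}
|CD| ∈ [32, 35]
|AD| ∈ [8, 59]
|BC| ∈ [8, 59]
|AC| ∈ [0, 94]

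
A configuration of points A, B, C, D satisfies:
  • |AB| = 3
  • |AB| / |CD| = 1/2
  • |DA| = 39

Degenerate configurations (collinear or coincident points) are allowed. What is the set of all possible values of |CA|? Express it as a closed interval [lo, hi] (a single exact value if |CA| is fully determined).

|CA| ∈ [33, 45]  (≈ [33.0000, 45.0000])

|AB| ∈ {3}
|AD| ∈ {39}
|CD| ∈ {6}
|BD| ∈ [36, 42]
|AC| ∈ [33, 45]
|BC| ∈ [30, 48]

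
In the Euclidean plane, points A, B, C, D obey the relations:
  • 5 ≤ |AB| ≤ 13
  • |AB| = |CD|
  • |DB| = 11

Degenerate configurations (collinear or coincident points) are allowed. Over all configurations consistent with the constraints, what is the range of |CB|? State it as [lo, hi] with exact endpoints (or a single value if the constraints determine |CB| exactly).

|AB| ∈ [5, 13]
|BD| ∈ {11}
|CD| ∈ [5, 13]
|AD| ∈ [0, 24]
|BC| ∈ [0, 24]
|AC| ∈ [0, 37]

|CB| ∈ [0, 24]  (≈ [0.0000, 24.0000])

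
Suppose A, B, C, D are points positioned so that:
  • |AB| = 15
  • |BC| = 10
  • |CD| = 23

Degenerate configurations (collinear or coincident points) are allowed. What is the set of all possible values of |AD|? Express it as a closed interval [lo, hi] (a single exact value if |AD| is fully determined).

|AB| ∈ {15}
|BC| ∈ {10}
|CD| ∈ {23}
|AC| ∈ [5, 25]
|BD| ∈ [13, 33]
|AD| ∈ [0, 48]

|AD| ∈ [0, 48]  (≈ [0.0000, 48.0000])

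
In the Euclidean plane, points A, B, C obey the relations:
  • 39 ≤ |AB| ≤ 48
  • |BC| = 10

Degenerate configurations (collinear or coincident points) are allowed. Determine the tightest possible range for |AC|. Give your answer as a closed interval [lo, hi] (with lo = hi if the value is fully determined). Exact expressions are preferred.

|AC| ∈ [29, 58]  (≈ [29.0000, 58.0000])

|AB| ∈ [39, 48]
|BC| ∈ {10}
|AC| ∈ [29, 58]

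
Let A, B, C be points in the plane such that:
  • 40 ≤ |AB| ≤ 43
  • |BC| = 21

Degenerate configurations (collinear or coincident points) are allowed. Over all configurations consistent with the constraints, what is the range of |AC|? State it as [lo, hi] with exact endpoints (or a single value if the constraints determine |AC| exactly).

|AB| ∈ [40, 43]
|BC| ∈ {21}
|AC| ∈ [19, 64]

|AC| ∈ [19, 64]  (≈ [19.0000, 64.0000])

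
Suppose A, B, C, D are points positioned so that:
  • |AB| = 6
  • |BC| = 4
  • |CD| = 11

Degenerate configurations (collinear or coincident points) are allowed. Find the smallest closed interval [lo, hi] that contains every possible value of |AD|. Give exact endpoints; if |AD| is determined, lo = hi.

|AB| ∈ {6}
|BC| ∈ {4}
|CD| ∈ {11}
|AC| ∈ [2, 10]
|BD| ∈ [7, 15]
|AD| ∈ [1, 21]

|AD| ∈ [1, 21]  (≈ [1.0000, 21.0000])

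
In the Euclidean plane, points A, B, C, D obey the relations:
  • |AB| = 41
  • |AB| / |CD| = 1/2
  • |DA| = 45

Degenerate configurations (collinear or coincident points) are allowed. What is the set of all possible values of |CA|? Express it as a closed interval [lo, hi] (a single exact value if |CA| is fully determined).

|CA| ∈ [37, 127]  (≈ [37.0000, 127.0000])

|AB| ∈ {41}
|AD| ∈ {45}
|CD| ∈ {82}
|BD| ∈ [4, 86]
|AC| ∈ [37, 127]
|BC| ∈ [0, 168]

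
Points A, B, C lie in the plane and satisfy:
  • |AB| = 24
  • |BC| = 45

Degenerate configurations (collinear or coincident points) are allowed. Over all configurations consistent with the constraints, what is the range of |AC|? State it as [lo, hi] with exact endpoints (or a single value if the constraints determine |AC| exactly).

|AB| ∈ {24}
|BC| ∈ {45}
|AC| ∈ [21, 69]

|AC| ∈ [21, 69]  (≈ [21.0000, 69.0000])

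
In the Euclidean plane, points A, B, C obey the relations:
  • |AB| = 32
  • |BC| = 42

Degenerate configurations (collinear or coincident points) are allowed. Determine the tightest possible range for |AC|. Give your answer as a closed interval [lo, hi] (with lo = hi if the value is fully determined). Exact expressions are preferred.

|AC| ∈ [10, 74]  (≈ [10.0000, 74.0000])

|AB| ∈ {32}
|BC| ∈ {42}
|AC| ∈ [10, 74]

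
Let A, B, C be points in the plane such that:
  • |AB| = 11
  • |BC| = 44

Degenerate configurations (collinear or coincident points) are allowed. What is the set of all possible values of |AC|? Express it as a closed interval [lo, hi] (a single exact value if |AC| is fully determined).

|AB| ∈ {11}
|BC| ∈ {44}
|AC| ∈ [33, 55]

|AC| ∈ [33, 55]  (≈ [33.0000, 55.0000])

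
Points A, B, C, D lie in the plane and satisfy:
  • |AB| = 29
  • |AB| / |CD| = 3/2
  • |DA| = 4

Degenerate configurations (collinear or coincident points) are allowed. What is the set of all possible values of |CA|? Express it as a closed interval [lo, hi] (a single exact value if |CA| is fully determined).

|AB| ∈ {29}
|AD| ∈ {4}
|CD| ∈ {58/3}
|BD| ∈ [25, 33]
|AC| ∈ [46/3, 70/3]
|BC| ∈ [17/3, 157/3]

|CA| ∈ [46/3, 70/3]  (≈ [15.3333, 23.3333])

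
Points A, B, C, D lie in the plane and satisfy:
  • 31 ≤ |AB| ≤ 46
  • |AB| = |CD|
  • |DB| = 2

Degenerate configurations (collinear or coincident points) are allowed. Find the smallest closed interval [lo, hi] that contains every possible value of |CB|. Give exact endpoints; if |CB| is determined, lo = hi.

|AB| ∈ [31, 46]
|BD| ∈ {2}
|CD| ∈ [31, 46]
|AD| ∈ [29, 48]
|BC| ∈ [29, 48]
|AC| ∈ [0, 94]

|CB| ∈ [29, 48]  (≈ [29.0000, 48.0000])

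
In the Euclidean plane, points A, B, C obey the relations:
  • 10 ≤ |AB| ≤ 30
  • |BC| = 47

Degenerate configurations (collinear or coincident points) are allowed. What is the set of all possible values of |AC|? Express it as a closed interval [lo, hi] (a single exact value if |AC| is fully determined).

|AB| ∈ [10, 30]
|BC| ∈ {47}
|AC| ∈ [17, 77]

|AC| ∈ [17, 77]  (≈ [17.0000, 77.0000])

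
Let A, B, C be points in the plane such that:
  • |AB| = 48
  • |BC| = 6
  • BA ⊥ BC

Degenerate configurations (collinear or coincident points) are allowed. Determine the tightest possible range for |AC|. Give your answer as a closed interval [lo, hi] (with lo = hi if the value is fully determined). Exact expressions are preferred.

|AC| = 6·√(65)  (≈ 48.3735)

|AB| ∈ {48}
|BC| ∈ {6}
|AC| ∈ {6·√(65)}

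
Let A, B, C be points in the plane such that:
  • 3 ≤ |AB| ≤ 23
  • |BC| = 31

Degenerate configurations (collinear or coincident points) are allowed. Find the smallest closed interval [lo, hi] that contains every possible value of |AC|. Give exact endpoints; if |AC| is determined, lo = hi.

|AC| ∈ [8, 54]  (≈ [8.0000, 54.0000])

|AB| ∈ [3, 23]
|BC| ∈ {31}
|AC| ∈ [8, 54]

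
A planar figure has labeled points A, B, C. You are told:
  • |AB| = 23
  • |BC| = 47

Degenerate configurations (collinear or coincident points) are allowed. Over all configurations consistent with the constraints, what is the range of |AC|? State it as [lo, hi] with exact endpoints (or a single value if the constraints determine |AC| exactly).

|AC| ∈ [24, 70]  (≈ [24.0000, 70.0000])

|AB| ∈ {23}
|BC| ∈ {47}
|AC| ∈ [24, 70]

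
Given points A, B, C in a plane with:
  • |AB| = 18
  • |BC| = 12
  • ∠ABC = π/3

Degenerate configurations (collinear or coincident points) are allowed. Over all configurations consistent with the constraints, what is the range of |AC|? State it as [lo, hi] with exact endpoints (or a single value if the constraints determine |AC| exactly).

|AC| = 6·√(7)  (≈ 15.8745)

|AB| ∈ {18}
|BC| ∈ {12}
|AC| ∈ {6·√(7)}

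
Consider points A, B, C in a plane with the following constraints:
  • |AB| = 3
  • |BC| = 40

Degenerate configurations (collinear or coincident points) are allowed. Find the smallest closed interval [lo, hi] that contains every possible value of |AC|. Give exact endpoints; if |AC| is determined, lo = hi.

|AC| ∈ [37, 43]  (≈ [37.0000, 43.0000])

|AB| ∈ {3}
|BC| ∈ {40}
|AC| ∈ [37, 43]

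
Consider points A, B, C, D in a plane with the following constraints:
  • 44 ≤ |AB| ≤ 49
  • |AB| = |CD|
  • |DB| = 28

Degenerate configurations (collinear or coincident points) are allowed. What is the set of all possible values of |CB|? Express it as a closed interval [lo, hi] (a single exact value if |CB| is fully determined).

|AB| ∈ [44, 49]
|BD| ∈ {28}
|CD| ∈ [44, 49]
|AD| ∈ [16, 77]
|BC| ∈ [16, 77]
|AC| ∈ [0, 126]

|CB| ∈ [16, 77]  (≈ [16.0000, 77.0000])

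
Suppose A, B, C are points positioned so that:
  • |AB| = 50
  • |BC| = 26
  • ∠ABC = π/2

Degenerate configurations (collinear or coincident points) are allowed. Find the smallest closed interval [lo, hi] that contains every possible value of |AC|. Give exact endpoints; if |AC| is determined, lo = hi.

|AB| ∈ {50}
|BC| ∈ {26}
|AC| ∈ {2·√(794)}

|AC| = 2·√(794)  (≈ 56.3560)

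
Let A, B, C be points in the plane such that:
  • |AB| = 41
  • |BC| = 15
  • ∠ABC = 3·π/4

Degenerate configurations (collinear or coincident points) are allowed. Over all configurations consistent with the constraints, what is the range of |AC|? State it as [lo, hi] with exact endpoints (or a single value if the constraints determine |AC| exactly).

|AB| ∈ {41}
|BC| ∈ {15}
|AC| ∈ {√(615·√(2) + 1906)}

|AC| = √(615·√(2) + 1906)  (≈ 52.6853)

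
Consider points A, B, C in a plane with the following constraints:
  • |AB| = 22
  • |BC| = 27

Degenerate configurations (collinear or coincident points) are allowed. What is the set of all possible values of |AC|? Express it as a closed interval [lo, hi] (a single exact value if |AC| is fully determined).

|AC| ∈ [5, 49]  (≈ [5.0000, 49.0000])

|AB| ∈ {22}
|BC| ∈ {27}
|AC| ∈ [5, 49]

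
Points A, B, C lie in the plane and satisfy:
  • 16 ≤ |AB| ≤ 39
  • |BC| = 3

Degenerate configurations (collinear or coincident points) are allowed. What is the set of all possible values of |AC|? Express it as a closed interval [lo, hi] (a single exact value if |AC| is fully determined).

|AB| ∈ [16, 39]
|BC| ∈ {3}
|AC| ∈ [13, 42]

|AC| ∈ [13, 42]  (≈ [13.0000, 42.0000])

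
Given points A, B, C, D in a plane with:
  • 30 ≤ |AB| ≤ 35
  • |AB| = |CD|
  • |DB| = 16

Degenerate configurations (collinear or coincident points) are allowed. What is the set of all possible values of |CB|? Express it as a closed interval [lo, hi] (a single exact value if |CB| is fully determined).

|CB| ∈ [14, 51]  (≈ [14.0000, 51.0000])

|AB| ∈ [30, 35]
|BD| ∈ {16}
|CD| ∈ [30, 35]
|AD| ∈ [14, 51]
|BC| ∈ [14, 51]
|AC| ∈ [0, 86]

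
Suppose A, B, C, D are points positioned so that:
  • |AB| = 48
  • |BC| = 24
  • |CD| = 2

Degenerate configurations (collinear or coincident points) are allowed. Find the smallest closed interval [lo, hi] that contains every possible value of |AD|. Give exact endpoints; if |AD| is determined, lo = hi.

|AB| ∈ {48}
|BC| ∈ {24}
|CD| ∈ {2}
|AC| ∈ [24, 72]
|BD| ∈ [22, 26]
|AD| ∈ [22, 74]

|AD| ∈ [22, 74]  (≈ [22.0000, 74.0000])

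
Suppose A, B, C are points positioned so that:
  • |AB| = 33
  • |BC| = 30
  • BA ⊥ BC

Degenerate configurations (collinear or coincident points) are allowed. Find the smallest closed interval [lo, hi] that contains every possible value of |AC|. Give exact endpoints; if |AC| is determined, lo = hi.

|AB| ∈ {33}
|BC| ∈ {30}
|AC| ∈ {3·√(221)}

|AC| = 3·√(221)  (≈ 44.5982)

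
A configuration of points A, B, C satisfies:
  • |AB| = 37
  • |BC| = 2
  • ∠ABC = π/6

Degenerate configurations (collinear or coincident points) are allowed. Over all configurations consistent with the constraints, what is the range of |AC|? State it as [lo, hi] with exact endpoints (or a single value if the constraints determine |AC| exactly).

|AC| = √(1373 - 74·√(3))  (≈ 35.2821)

|AB| ∈ {37}
|BC| ∈ {2}
|AC| ∈ {√(1373 - 74·√(3))}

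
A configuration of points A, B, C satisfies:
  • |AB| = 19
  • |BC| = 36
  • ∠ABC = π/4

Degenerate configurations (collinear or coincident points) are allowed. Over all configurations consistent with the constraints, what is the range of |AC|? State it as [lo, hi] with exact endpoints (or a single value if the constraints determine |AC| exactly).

|AB| ∈ {19}
|BC| ∈ {36}
|AC| ∈ {√(1657 - 684·√(2))}

|AC| = √(1657 - 684·√(2))  (≈ 26.2617)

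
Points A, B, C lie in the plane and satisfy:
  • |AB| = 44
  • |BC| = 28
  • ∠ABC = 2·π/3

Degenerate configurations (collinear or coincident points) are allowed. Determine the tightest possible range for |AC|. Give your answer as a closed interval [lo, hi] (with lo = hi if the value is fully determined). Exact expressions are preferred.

|AB| ∈ {44}
|BC| ∈ {28}
|AC| ∈ {4·√(247)}

|AC| = 4·√(247)  (≈ 62.8649)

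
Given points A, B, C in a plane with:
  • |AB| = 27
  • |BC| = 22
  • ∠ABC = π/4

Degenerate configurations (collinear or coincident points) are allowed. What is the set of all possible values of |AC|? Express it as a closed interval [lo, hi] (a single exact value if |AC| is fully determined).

|AB| ∈ {27}
|BC| ∈ {22}
|AC| ∈ {√(1213 - 594·√(2))}

|AC| = √(1213 - 594·√(2))  (≈ 19.3121)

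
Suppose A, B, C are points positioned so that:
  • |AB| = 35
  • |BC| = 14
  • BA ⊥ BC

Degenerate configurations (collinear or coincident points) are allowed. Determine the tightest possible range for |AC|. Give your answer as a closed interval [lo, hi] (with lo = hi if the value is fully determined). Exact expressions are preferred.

|AC| = 7·√(29)  (≈ 37.6962)

|AB| ∈ {35}
|BC| ∈ {14}
|AC| ∈ {7·√(29)}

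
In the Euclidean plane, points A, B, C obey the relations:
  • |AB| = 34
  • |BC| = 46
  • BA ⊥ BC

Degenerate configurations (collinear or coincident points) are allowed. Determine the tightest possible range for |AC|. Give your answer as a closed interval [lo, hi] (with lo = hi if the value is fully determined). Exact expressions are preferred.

|AC| = 2·√(818)  (≈ 57.2014)

|AB| ∈ {34}
|BC| ∈ {46}
|AC| ∈ {2·√(818)}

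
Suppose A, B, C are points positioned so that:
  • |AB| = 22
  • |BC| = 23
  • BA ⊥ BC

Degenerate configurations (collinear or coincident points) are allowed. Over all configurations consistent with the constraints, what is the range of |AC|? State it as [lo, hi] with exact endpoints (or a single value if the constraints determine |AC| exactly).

|AB| ∈ {22}
|BC| ∈ {23}
|AC| ∈ {√(1013)}

|AC| = √(1013)  (≈ 31.8277)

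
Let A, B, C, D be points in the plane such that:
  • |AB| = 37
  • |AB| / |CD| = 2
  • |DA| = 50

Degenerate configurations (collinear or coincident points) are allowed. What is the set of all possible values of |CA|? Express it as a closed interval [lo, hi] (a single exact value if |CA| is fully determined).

|CA| ∈ [63/2, 137/2]  (≈ [31.5000, 68.5000])

|AB| ∈ {37}
|AD| ∈ {50}
|CD| ∈ {37/2}
|BD| ∈ [13, 87]
|AC| ∈ [63/2, 137/2]
|BC| ∈ [0, 211/2]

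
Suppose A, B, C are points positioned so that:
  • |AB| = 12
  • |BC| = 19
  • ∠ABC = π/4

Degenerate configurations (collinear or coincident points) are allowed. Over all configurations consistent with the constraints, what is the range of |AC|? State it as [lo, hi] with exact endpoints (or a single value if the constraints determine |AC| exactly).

|AB| ∈ {12}
|BC| ∈ {19}
|AC| ∈ {√(505 - 228·√(2))}

|AC| = √(505 - 228·√(2))  (≈ 13.5115)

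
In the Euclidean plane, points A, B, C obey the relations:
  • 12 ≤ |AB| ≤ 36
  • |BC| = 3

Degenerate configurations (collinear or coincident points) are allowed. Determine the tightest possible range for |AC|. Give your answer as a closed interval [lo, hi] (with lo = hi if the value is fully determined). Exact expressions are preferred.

|AB| ∈ [12, 36]
|BC| ∈ {3}
|AC| ∈ [9, 39]

|AC| ∈ [9, 39]  (≈ [9.0000, 39.0000])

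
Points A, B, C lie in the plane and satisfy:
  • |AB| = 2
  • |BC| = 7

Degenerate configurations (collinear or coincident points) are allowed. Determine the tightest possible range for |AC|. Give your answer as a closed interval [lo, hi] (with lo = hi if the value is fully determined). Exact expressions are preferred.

|AB| ∈ {2}
|BC| ∈ {7}
|AC| ∈ [5, 9]

|AC| ∈ [5, 9]  (≈ [5.0000, 9.0000])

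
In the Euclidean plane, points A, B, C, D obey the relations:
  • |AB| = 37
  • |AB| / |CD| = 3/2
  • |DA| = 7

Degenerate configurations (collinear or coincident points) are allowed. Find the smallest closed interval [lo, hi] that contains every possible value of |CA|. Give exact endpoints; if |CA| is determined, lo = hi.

|AB| ∈ {37}
|AD| ∈ {7}
|CD| ∈ {74/3}
|BD| ∈ [30, 44]
|AC| ∈ [53/3, 95/3]
|BC| ∈ [16/3, 206/3]

|CA| ∈ [53/3, 95/3]  (≈ [17.6667, 31.6667])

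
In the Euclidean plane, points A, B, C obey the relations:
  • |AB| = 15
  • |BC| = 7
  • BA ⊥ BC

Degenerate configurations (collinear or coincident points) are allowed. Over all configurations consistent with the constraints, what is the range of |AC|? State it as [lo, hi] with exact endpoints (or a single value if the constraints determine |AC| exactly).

|AC| = √(274)  (≈ 16.5529)

|AB| ∈ {15}
|BC| ∈ {7}
|AC| ∈ {√(274)}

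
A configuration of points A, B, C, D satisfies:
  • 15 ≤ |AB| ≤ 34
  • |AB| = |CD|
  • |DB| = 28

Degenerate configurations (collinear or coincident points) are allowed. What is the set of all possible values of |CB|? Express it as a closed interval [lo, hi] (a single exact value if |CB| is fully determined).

|AB| ∈ [15, 34]
|BD| ∈ {28}
|CD| ∈ [15, 34]
|AD| ∈ [0, 62]
|BC| ∈ [0, 62]
|AC| ∈ [0, 96]

|CB| ∈ [0, 62]  (≈ [0.0000, 62.0000])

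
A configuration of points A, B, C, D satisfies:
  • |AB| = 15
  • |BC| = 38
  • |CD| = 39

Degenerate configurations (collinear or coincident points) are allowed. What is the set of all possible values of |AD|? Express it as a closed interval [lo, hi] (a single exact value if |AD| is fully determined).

|AD| ∈ [0, 92]  (≈ [0.0000, 92.0000])

|AB| ∈ {15}
|BC| ∈ {38}
|CD| ∈ {39}
|AC| ∈ [23, 53]
|BD| ∈ [1, 77]
|AD| ∈ [0, 92]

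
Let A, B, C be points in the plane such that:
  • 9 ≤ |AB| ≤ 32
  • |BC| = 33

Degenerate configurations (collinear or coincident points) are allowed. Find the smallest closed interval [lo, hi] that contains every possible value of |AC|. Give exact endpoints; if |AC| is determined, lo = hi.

|AB| ∈ [9, 32]
|BC| ∈ {33}
|AC| ∈ [1, 65]

|AC| ∈ [1, 65]  (≈ [1.0000, 65.0000])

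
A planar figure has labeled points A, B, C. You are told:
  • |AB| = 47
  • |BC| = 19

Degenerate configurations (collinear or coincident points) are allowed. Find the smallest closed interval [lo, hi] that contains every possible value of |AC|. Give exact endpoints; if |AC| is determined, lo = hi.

|AB| ∈ {47}
|BC| ∈ {19}
|AC| ∈ [28, 66]

|AC| ∈ [28, 66]  (≈ [28.0000, 66.0000])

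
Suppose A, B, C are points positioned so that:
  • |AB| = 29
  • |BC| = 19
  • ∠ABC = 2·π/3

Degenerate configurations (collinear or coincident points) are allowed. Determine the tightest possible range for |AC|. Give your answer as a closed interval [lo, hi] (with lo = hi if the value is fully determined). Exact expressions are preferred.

|AB| ∈ {29}
|BC| ∈ {19}
|AC| ∈ {√(1753)}

|AC| = √(1753)  (≈ 41.8688)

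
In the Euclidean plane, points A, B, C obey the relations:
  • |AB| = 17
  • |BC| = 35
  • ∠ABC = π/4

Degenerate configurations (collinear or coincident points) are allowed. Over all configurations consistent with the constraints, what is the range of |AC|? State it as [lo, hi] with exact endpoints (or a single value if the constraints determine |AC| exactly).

|AC| = √(1514 - 595·√(2))  (≈ 25.9334)

|AB| ∈ {17}
|BC| ∈ {35}
|AC| ∈ {√(1514 - 595·√(2))}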